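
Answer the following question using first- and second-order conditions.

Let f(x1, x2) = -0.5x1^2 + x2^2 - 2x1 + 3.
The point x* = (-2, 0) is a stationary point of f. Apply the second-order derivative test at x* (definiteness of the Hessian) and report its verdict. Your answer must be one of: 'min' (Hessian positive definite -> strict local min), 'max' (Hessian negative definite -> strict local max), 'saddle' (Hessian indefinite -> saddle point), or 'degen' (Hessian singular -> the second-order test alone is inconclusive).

Compute the Hessian H = grad^2 f:
  H = [[-1, 0], [0, 2]]
Verify stationarity: grad f(x*) = H x* + g = (0, 0).
Eigenvalues of H: -1, 2.
Eigenvalues have mixed signs, so H is indefinite -> x* is a saddle point.

saddle


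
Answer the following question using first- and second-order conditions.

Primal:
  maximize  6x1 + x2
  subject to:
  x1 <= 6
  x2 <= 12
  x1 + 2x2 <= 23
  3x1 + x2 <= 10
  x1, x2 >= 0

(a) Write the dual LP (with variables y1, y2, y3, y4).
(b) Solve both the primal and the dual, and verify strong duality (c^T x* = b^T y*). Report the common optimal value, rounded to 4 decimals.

The standard primal-dual pair for 'max c^T x s.t. A x <= b, x >= 0' is:
  Dual:  min b^T y  s.t.  A^T y >= c,  y >= 0.

So the dual LP is:
  minimize  6y1 + 12y2 + 23y3 + 10y4
  subject to:
    y1 + y3 + 3y4 >= 6
    y2 + 2y3 + y4 >= 1
    y1, y2, y3, y4 >= 0

Solving the primal: x* = (3.3333, 0).
  primal value c^T x* = 20.
Solving the dual: y* = (0, 0, 0, 2).
  dual value b^T y* = 20.
Strong duality: c^T x* = b^T y*. Confirmed.

20


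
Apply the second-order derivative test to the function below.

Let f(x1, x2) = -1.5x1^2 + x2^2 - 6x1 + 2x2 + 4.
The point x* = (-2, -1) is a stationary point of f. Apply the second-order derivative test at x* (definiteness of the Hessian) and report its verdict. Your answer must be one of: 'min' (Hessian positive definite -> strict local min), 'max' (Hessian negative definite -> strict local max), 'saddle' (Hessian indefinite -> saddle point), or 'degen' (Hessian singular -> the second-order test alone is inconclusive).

Compute the Hessian H = grad^2 f:
  H = [[-3, 0], [0, 2]]
Verify stationarity: grad f(x*) = H x* + g = (0, 0).
Eigenvalues of H: -3, 2.
Eigenvalues have mixed signs, so H is indefinite -> x* is a saddle point.

saddle


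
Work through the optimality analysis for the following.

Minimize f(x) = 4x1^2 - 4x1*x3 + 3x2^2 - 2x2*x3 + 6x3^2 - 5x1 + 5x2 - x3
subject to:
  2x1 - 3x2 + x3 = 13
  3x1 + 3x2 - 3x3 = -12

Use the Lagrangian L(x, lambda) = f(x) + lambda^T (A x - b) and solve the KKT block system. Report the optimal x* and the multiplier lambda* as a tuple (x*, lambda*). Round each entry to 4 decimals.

Form the Lagrangian:
  L(x, lambda) = (1/2) x^T Q x + c^T x + lambda^T (A x - b)
Stationarity (grad_x L = 0): Q x + c + A^T lambda = 0.
Primal feasibility: A x = b.

This gives the KKT block system:
  [ Q   A^T ] [ x     ]   [-c ]
  [ A    0  ] [ lambda ] = [ b ]

Solving the linear system:
  x*      = (0.4797, -3.7805, 0.6992)
  lambda* = (-3.0244, 3.336)
  f(x*)   = 28.6748

x* = (0.4797, -3.7805, 0.6992), lambda* = (-3.0244, 3.336)


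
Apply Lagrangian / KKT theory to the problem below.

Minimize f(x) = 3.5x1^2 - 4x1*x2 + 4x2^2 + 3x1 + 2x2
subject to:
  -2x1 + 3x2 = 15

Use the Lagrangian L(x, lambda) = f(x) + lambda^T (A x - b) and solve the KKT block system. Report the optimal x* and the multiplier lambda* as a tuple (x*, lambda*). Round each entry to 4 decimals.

Form the Lagrangian:
  L(x, lambda) = (1/2) x^T Q x + c^T x + lambda^T (A x - b)
Stationarity (grad_x L = 0): Q x + c + A^T lambda = 0.
Primal feasibility: A x = b.

This gives the KKT block system:
  [ Q   A^T ] [ x     ]   [-c ]
  [ A    0  ] [ lambda ] = [ b ]

Solving the linear system:
  x*      = (-2.1064, 3.5957)
  lambda* = (-13.0638)
  f(x*)   = 98.4149

x* = (-2.1064, 3.5957), lambda* = (-13.0638)


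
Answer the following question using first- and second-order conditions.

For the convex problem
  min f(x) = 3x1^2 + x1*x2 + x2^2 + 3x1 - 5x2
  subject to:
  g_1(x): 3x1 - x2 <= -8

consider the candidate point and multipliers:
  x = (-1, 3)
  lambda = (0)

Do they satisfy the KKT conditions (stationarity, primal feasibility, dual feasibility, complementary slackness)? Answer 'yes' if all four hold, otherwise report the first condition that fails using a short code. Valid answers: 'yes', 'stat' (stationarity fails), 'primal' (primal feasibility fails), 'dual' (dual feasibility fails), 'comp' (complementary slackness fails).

Gradient of f: grad f(x) = Q x + c = (0, 0)
Constraint values g_i(x) = a_i^T x - b_i:
  g_1((-1, 3)) = 2
Stationarity residual: grad f(x) + sum_i lambda_i a_i = (0, 0)
  -> stationarity OK
Primal feasibility (all g_i <= 0): FAILS
Dual feasibility (all lambda_i >= 0): OK
Complementary slackness (lambda_i * g_i(x) = 0 for all i): OK

Verdict: the first failing condition is primal_feasibility -> primal.

primal


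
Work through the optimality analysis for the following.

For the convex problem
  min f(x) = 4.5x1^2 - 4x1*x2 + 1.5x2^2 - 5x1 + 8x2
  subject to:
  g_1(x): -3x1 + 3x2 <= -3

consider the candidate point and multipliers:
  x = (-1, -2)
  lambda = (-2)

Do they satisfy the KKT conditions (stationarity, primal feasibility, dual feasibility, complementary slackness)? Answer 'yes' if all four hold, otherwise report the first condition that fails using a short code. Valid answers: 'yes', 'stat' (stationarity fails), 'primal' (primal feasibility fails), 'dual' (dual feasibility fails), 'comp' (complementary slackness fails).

Gradient of f: grad f(x) = Q x + c = (-6, 6)
Constraint values g_i(x) = a_i^T x - b_i:
  g_1((-1, -2)) = 0
Stationarity residual: grad f(x) + sum_i lambda_i a_i = (0, 0)
  -> stationarity OK
Primal feasibility (all g_i <= 0): OK
Dual feasibility (all lambda_i >= 0): FAILS
Complementary slackness (lambda_i * g_i(x) = 0 for all i): OK

Verdict: the first failing condition is dual_feasibility -> dual.

dual


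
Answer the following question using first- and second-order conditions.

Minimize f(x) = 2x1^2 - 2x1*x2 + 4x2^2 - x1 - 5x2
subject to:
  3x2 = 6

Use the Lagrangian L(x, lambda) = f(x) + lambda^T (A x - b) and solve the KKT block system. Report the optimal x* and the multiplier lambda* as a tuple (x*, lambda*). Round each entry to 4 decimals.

Form the Lagrangian:
  L(x, lambda) = (1/2) x^T Q x + c^T x + lambda^T (A x - b)
Stationarity (grad_x L = 0): Q x + c + A^T lambda = 0.
Primal feasibility: A x = b.

This gives the KKT block system:
  [ Q   A^T ] [ x     ]   [-c ]
  [ A    0  ] [ lambda ] = [ b ]

Solving the linear system:
  x*      = (1.25, 2)
  lambda* = (-2.8333)
  f(x*)   = 2.875

x* = (1.25, 2), lambda* = (-2.8333)


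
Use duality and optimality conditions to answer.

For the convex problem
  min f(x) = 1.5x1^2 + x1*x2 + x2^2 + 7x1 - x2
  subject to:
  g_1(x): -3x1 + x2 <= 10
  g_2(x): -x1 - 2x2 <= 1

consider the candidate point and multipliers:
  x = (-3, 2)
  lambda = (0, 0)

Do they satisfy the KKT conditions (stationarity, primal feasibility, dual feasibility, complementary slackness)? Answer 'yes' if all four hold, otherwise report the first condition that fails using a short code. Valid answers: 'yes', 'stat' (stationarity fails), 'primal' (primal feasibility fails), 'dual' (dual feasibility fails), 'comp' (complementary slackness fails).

Gradient of f: grad f(x) = Q x + c = (0, 0)
Constraint values g_i(x) = a_i^T x - b_i:
  g_1((-3, 2)) = 1
  g_2((-3, 2)) = -2
Stationarity residual: grad f(x) + sum_i lambda_i a_i = (0, 0)
  -> stationarity OK
Primal feasibility (all g_i <= 0): FAILS
Dual feasibility (all lambda_i >= 0): OK
Complementary slackness (lambda_i * g_i(x) = 0 for all i): OK

Verdict: the first failing condition is primal_feasibility -> primal.

primal


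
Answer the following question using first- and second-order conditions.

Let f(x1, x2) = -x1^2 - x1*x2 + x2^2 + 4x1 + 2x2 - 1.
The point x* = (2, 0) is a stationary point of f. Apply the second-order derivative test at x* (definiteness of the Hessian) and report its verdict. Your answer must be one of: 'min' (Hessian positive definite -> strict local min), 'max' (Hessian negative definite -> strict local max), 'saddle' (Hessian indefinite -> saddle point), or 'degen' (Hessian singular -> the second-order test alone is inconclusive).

Compute the Hessian H = grad^2 f:
  H = [[-2, -1], [-1, 2]]
Verify stationarity: grad f(x*) = H x* + g = (0, 0).
Eigenvalues of H: -2.2361, 2.2361.
Eigenvalues have mixed signs, so H is indefinite -> x* is a saddle point.

saddle


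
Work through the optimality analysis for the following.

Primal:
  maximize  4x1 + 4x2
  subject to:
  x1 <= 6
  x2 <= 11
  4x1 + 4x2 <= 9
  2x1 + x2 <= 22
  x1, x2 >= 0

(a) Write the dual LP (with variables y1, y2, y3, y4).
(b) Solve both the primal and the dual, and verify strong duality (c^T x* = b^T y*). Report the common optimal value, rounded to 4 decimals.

The standard primal-dual pair for 'max c^T x s.t. A x <= b, x >= 0' is:
  Dual:  min b^T y  s.t.  A^T y >= c,  y >= 0.

So the dual LP is:
  minimize  6y1 + 11y2 + 9y3 + 22y4
  subject to:
    y1 + 4y3 + 2y4 >= 4
    y2 + 4y3 + y4 >= 4
    y1, y2, y3, y4 >= 0

Solving the primal: x* = (2.25, 0).
  primal value c^T x* = 9.
Solving the dual: y* = (0, 0, 1, 0).
  dual value b^T y* = 9.
Strong duality: c^T x* = b^T y*. Confirmed.

9


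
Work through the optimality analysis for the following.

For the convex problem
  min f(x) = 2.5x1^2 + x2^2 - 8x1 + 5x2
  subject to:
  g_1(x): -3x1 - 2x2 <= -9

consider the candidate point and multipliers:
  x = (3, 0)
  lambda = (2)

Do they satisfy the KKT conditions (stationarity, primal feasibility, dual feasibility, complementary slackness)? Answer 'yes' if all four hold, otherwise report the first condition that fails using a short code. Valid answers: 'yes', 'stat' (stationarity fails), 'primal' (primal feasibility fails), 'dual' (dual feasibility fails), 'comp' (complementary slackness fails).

Gradient of f: grad f(x) = Q x + c = (7, 5)
Constraint values g_i(x) = a_i^T x - b_i:
  g_1((3, 0)) = 0
Stationarity residual: grad f(x) + sum_i lambda_i a_i = (1, 1)
  -> stationarity FAILS
Primal feasibility (all g_i <= 0): OK
Dual feasibility (all lambda_i >= 0): OK
Complementary slackness (lambda_i * g_i(x) = 0 for all i): OK

Verdict: the first failing condition is stationarity -> stat.

stat


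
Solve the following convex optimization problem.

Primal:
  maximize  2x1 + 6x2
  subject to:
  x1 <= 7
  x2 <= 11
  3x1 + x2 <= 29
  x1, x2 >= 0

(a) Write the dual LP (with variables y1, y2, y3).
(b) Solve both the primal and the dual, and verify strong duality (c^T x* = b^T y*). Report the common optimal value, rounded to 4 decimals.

The standard primal-dual pair for 'max c^T x s.t. A x <= b, x >= 0' is:
  Dual:  min b^T y  s.t.  A^T y >= c,  y >= 0.

So the dual LP is:
  minimize  7y1 + 11y2 + 29y3
  subject to:
    y1 + 3y3 >= 2
    y2 + y3 >= 6
    y1, y2, y3 >= 0

Solving the primal: x* = (6, 11).
  primal value c^T x* = 78.
Solving the dual: y* = (0, 5.3333, 0.6667).
  dual value b^T y* = 78.
Strong duality: c^T x* = b^T y*. Confirmed.

78


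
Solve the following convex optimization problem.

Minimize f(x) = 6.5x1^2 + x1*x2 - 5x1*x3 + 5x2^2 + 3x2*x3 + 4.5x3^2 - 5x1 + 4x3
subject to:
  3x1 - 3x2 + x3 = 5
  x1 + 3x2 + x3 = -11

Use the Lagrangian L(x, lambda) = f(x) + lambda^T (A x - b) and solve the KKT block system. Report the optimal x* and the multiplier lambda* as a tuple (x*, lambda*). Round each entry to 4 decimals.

Form the Lagrangian:
  L(x, lambda) = (1/2) x^T Q x + c^T x + lambda^T (A x - b)
Stationarity (grad_x L = 0): Q x + c + A^T lambda = 0.
Primal feasibility: A x = b.

This gives the KKT block system:
  [ Q   A^T ] [ x     ]   [-c ]
  [ A    0  ] [ lambda ] = [ b ]

Solving the linear system:
  x*      = (-0.8602, -2.9534, -1.2795)
  lambda* = (0.3319, 11.7429)
  f(x*)   = 63.3478

x* = (-0.8602, -2.9534, -1.2795), lambda* = (0.3319, 11.7429)


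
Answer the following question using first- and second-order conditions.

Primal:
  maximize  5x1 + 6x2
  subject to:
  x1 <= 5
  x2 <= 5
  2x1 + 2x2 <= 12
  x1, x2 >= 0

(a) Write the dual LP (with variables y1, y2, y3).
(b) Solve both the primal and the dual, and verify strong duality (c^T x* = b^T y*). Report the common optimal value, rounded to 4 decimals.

The standard primal-dual pair for 'max c^T x s.t. A x <= b, x >= 0' is:
  Dual:  min b^T y  s.t.  A^T y >= c,  y >= 0.

So the dual LP is:
  minimize  5y1 + 5y2 + 12y3
  subject to:
    y1 + 2y3 >= 5
    y2 + 2y3 >= 6
    y1, y2, y3 >= 0

Solving the primal: x* = (1, 5).
  primal value c^T x* = 35.
Solving the dual: y* = (0, 1, 2.5).
  dual value b^T y* = 35.
Strong duality: c^T x* = b^T y*. Confirmed.

35


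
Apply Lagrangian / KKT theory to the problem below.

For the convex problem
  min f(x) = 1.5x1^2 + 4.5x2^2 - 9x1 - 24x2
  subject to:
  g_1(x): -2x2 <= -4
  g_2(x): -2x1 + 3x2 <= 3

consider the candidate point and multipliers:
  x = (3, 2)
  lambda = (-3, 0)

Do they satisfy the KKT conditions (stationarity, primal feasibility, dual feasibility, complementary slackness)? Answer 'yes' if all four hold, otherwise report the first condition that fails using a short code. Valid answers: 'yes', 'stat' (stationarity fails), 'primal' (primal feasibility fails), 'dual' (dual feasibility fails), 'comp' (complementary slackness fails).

Gradient of f: grad f(x) = Q x + c = (0, -6)
Constraint values g_i(x) = a_i^T x - b_i:
  g_1((3, 2)) = 0
  g_2((3, 2)) = -3
Stationarity residual: grad f(x) + sum_i lambda_i a_i = (0, 0)
  -> stationarity OK
Primal feasibility (all g_i <= 0): OK
Dual feasibility (all lambda_i >= 0): FAILS
Complementary slackness (lambda_i * g_i(x) = 0 for all i): OK

Verdict: the first failing condition is dual_feasibility -> dual.

dual


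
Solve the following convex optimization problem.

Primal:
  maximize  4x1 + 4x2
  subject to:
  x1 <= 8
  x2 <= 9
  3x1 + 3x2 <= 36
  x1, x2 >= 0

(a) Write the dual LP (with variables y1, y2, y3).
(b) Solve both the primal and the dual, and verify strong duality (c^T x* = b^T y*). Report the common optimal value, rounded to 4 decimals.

The standard primal-dual pair for 'max c^T x s.t. A x <= b, x >= 0' is:
  Dual:  min b^T y  s.t.  A^T y >= c,  y >= 0.

So the dual LP is:
  minimize  8y1 + 9y2 + 36y3
  subject to:
    y1 + 3y3 >= 4
    y2 + 3y3 >= 4
    y1, y2, y3 >= 0

Solving the primal: x* = (3, 9).
  primal value c^T x* = 48.
Solving the dual: y* = (0, 0, 1.3333).
  dual value b^T y* = 48.
Strong duality: c^T x* = b^T y*. Confirmed.

48


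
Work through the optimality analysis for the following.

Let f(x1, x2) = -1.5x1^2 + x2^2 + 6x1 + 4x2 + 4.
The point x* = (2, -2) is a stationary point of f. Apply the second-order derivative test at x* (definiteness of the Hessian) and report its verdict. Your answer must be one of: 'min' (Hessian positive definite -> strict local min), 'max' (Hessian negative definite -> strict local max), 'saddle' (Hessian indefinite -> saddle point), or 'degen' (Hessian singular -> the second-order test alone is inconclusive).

Compute the Hessian H = grad^2 f:
  H = [[-3, 0], [0, 2]]
Verify stationarity: grad f(x*) = H x* + g = (0, 0).
Eigenvalues of H: -3, 2.
Eigenvalues have mixed signs, so H is indefinite -> x* is a saddle point.

saddle


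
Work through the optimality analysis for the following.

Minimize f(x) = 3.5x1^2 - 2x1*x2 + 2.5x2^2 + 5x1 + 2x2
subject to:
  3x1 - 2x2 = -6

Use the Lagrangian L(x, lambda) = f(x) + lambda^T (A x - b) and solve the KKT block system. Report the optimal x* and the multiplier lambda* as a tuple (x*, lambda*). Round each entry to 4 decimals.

Form the Lagrangian:
  L(x, lambda) = (1/2) x^T Q x + c^T x + lambda^T (A x - b)
Stationarity (grad_x L = 0): Q x + c + A^T lambda = 0.
Primal feasibility: A x = b.

This gives the KKT block system:
  [ Q   A^T ] [ x     ]   [-c ]
  [ A    0  ] [ lambda ] = [ b ]

Solving the linear system:
  x*      = (-2, 0)
  lambda* = (3)
  f(x*)   = 4

x* = (-2, 0), lambda* = (3)


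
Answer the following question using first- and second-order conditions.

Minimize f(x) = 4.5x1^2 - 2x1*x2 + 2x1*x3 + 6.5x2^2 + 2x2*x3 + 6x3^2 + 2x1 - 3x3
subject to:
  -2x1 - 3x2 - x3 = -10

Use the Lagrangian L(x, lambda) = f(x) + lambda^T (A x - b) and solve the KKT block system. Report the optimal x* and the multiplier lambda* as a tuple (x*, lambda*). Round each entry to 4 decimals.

Form the Lagrangian:
  L(x, lambda) = (1/2) x^T Q x + c^T x + lambda^T (A x - b)
Stationarity (grad_x L = 0): Q x + c + A^T lambda = 0.
Primal feasibility: A x = b.

This gives the KKT block system:
  [ Q   A^T ] [ x     ]   [-c ]
  [ A    0  ] [ lambda ] = [ b ]

Solving the linear system:
  x*      = (1.8656, 2.0098, 0.2395)
  lambda* = (7.6249)
  f(x*)   = 39.631

x* = (1.8656, 2.0098, 0.2395), lambda* = (7.6249)


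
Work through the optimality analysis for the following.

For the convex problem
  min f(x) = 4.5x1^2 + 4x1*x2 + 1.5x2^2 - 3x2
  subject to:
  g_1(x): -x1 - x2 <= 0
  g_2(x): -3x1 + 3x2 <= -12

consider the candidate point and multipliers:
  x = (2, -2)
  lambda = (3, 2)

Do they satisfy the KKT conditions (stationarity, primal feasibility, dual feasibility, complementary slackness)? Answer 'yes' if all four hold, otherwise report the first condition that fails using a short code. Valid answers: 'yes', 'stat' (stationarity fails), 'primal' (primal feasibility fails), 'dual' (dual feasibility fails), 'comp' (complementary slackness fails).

Gradient of f: grad f(x) = Q x + c = (10, -1)
Constraint values g_i(x) = a_i^T x - b_i:
  g_1((2, -2)) = 0
  g_2((2, -2)) = 0
Stationarity residual: grad f(x) + sum_i lambda_i a_i = (1, 2)
  -> stationarity FAILS
Primal feasibility (all g_i <= 0): OK
Dual feasibility (all lambda_i >= 0): OK
Complementary slackness (lambda_i * g_i(x) = 0 for all i): OK

Verdict: the first failing condition is stationarity -> stat.

stat


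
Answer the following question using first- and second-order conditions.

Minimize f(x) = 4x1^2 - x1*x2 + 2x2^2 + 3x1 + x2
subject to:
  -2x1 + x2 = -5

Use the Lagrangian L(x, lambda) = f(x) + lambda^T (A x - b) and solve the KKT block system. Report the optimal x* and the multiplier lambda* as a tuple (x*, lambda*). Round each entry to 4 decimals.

Form the Lagrangian:
  L(x, lambda) = (1/2) x^T Q x + c^T x + lambda^T (A x - b)
Stationarity (grad_x L = 0): Q x + c + A^T lambda = 0.
Primal feasibility: A x = b.

This gives the KKT block system:
  [ Q   A^T ] [ x     ]   [-c ]
  [ A    0  ] [ lambda ] = [ b ]

Solving the linear system:
  x*      = (1.5, -2)
  lambda* = (8.5)
  f(x*)   = 22.5

x* = (1.5, -2), lambda* = (8.5)


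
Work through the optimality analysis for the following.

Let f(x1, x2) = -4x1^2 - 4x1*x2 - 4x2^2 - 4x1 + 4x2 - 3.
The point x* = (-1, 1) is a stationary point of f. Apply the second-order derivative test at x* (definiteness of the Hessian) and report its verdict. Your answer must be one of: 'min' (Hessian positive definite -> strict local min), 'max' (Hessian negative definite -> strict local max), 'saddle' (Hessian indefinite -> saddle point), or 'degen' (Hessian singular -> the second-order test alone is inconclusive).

Compute the Hessian H = grad^2 f:
  H = [[-8, -4], [-4, -8]]
Verify stationarity: grad f(x*) = H x* + g = (0, 0).
Eigenvalues of H: -12, -4.
Both eigenvalues < 0, so H is negative definite -> x* is a strict local max.

max


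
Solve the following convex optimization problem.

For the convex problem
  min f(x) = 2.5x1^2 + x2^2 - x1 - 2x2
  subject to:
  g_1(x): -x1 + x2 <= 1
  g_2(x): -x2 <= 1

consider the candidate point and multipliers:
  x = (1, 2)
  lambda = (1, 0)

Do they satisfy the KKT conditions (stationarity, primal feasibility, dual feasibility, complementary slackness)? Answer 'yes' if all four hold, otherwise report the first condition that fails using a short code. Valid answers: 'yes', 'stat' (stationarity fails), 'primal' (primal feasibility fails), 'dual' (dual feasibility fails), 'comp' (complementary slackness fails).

Gradient of f: grad f(x) = Q x + c = (4, 2)
Constraint values g_i(x) = a_i^T x - b_i:
  g_1((1, 2)) = 0
  g_2((1, 2)) = -3
Stationarity residual: grad f(x) + sum_i lambda_i a_i = (3, 3)
  -> stationarity FAILS
Primal feasibility (all g_i <= 0): OK
Dual feasibility (all lambda_i >= 0): OK
Complementary slackness (lambda_i * g_i(x) = 0 for all i): OK

Verdict: the first failing condition is stationarity -> stat.

stat


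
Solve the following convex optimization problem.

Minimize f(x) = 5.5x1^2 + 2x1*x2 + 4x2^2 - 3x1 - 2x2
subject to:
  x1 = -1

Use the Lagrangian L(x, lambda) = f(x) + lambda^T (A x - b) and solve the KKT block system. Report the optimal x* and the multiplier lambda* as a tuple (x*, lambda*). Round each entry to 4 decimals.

Form the Lagrangian:
  L(x, lambda) = (1/2) x^T Q x + c^T x + lambda^T (A x - b)
Stationarity (grad_x L = 0): Q x + c + A^T lambda = 0.
Primal feasibility: A x = b.

This gives the KKT block system:
  [ Q   A^T ] [ x     ]   [-c ]
  [ A    0  ] [ lambda ] = [ b ]

Solving the linear system:
  x*      = (-1, 0.5)
  lambda* = (13)
  f(x*)   = 7.5

x* = (-1, 0.5), lambda* = (13)


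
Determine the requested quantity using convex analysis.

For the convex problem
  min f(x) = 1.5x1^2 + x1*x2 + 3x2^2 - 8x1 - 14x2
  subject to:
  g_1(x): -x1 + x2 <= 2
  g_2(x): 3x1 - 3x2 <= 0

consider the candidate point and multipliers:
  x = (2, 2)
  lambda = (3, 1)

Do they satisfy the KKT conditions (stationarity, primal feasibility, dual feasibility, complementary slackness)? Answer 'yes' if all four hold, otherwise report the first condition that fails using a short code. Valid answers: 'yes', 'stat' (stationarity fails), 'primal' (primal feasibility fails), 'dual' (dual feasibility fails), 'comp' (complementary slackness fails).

Gradient of f: grad f(x) = Q x + c = (0, 0)
Constraint values g_i(x) = a_i^T x - b_i:
  g_1((2, 2)) = -2
  g_2((2, 2)) = 0
Stationarity residual: grad f(x) + sum_i lambda_i a_i = (0, 0)
  -> stationarity OK
Primal feasibility (all g_i <= 0): OK
Dual feasibility (all lambda_i >= 0): OK
Complementary slackness (lambda_i * g_i(x) = 0 for all i): FAILS

Verdict: the first failing condition is complementary_slackness -> comp.

comp


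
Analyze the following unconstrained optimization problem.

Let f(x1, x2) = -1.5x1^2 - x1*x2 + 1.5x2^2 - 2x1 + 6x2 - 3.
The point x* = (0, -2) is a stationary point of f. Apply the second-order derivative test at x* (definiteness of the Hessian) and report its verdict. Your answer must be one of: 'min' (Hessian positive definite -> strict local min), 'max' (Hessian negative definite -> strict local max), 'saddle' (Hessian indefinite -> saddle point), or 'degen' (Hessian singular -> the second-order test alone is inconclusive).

Compute the Hessian H = grad^2 f:
  H = [[-3, -1], [-1, 3]]
Verify stationarity: grad f(x*) = H x* + g = (0, 0).
Eigenvalues of H: -3.1623, 3.1623.
Eigenvalues have mixed signs, so H is indefinite -> x* is a saddle point.

saddle


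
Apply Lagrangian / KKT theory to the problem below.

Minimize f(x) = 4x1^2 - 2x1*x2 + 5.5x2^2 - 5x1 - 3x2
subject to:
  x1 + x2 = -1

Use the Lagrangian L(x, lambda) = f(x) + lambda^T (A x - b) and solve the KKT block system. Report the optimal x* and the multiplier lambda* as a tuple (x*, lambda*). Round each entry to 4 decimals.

Form the Lagrangian:
  L(x, lambda) = (1/2) x^T Q x + c^T x + lambda^T (A x - b)
Stationarity (grad_x L = 0): Q x + c + A^T lambda = 0.
Primal feasibility: A x = b.

This gives the KKT block system:
  [ Q   A^T ] [ x     ]   [-c ]
  [ A    0  ] [ lambda ] = [ b ]

Solving the linear system:
  x*      = (-0.4783, -0.5217)
  lambda* = (7.7826)
  f(x*)   = 5.8696

x* = (-0.4783, -0.5217), lambda* = (7.7826)


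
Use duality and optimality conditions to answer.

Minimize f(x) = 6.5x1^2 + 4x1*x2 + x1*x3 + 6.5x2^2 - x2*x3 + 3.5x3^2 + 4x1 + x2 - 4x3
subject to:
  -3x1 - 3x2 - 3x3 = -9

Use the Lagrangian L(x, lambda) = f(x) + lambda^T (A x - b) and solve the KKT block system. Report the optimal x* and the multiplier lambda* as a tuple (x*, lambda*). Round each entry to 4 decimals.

Form the Lagrangian:
  L(x, lambda) = (1/2) x^T Q x + c^T x + lambda^T (A x - b)
Stationarity (grad_x L = 0): Q x + c + A^T lambda = 0.
Primal feasibility: A x = b.

This gives the KKT block system:
  [ Q   A^T ] [ x     ]   [-c ]
  [ A    0  ] [ lambda ] = [ b ]

Solving the linear system:
  x*      = (0.04, 0.8436, 2.1164)
  lambda* = (3.337)
  f(x*)   = 11.2855

x* = (0.04, 0.8436, 2.1164), lambda* = (3.337)


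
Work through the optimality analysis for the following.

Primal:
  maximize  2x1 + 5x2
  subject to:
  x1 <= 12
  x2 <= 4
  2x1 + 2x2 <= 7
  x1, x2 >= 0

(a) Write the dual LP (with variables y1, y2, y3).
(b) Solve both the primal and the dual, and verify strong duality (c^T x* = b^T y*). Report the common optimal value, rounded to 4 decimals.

The standard primal-dual pair for 'max c^T x s.t. A x <= b, x >= 0' is:
  Dual:  min b^T y  s.t.  A^T y >= c,  y >= 0.

So the dual LP is:
  minimize  12y1 + 4y2 + 7y3
  subject to:
    y1 + 2y3 >= 2
    y2 + 2y3 >= 5
    y1, y2, y3 >= 0

Solving the primal: x* = (0, 3.5).
  primal value c^T x* = 17.5.
Solving the dual: y* = (0, 0, 2.5).
  dual value b^T y* = 17.5.
Strong duality: c^T x* = b^T y*. Confirmed.

17.5


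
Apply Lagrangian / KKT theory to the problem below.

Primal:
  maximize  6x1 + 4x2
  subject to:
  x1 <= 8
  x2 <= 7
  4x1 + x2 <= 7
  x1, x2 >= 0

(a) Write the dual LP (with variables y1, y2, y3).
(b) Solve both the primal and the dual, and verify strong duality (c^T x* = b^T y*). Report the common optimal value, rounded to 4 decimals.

The standard primal-dual pair for 'max c^T x s.t. A x <= b, x >= 0' is:
  Dual:  min b^T y  s.t.  A^T y >= c,  y >= 0.

So the dual LP is:
  minimize  8y1 + 7y2 + 7y3
  subject to:
    y1 + 4y3 >= 6
    y2 + y3 >= 4
    y1, y2, y3 >= 0

Solving the primal: x* = (0, 7).
  primal value c^T x* = 28.
Solving the dual: y* = (0, 2.5, 1.5).
  dual value b^T y* = 28.
Strong duality: c^T x* = b^T y*. Confirmed.

28


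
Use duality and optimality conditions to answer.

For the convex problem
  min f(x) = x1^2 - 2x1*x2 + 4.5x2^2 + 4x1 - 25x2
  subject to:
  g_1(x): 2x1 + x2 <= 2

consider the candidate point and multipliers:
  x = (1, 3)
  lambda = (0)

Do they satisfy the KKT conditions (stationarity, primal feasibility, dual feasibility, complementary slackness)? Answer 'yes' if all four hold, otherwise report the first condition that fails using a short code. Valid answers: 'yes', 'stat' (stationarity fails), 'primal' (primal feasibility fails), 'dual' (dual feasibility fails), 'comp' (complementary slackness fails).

Gradient of f: grad f(x) = Q x + c = (0, 0)
Constraint values g_i(x) = a_i^T x - b_i:
  g_1((1, 3)) = 3
Stationarity residual: grad f(x) + sum_i lambda_i a_i = (0, 0)
  -> stationarity OK
Primal feasibility (all g_i <= 0): FAILS
Dual feasibility (all lambda_i >= 0): OK
Complementary slackness (lambda_i * g_i(x) = 0 for all i): OK

Verdict: the first failing condition is primal_feasibility -> primal.

primal


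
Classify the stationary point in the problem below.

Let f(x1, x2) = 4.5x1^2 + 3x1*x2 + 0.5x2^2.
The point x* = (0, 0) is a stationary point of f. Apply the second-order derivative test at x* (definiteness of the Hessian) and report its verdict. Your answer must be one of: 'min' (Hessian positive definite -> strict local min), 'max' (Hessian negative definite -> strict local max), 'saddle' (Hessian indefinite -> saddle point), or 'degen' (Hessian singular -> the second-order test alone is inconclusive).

Compute the Hessian H = grad^2 f:
  H = [[9, 3], [3, 1]]
Verify stationarity: grad f(x*) = H x* + g = (0, 0).
Eigenvalues of H: 0, 10.
H has a zero eigenvalue (singular; positive semidefinite but not definite), so H is neither positive definite, negative definite, nor indefinite. The second-order test alone is inconclusive -> degen.
(Indeed, f is constant along the null direction of H through x*, so x* is not a strict local extremum.)

degen


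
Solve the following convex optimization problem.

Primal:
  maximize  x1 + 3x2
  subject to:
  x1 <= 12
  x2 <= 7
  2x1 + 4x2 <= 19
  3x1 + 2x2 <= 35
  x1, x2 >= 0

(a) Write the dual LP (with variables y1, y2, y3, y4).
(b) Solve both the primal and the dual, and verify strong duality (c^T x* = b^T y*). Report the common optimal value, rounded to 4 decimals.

The standard primal-dual pair for 'max c^T x s.t. A x <= b, x >= 0' is:
  Dual:  min b^T y  s.t.  A^T y >= c,  y >= 0.

So the dual LP is:
  minimize  12y1 + 7y2 + 19y3 + 35y4
  subject to:
    y1 + 2y3 + 3y4 >= 1
    y2 + 4y3 + 2y4 >= 3
    y1, y2, y3, y4 >= 0

Solving the primal: x* = (0, 4.75).
  primal value c^T x* = 14.25.
Solving the dual: y* = (0, 0, 0.75, 0).
  dual value b^T y* = 14.25.
Strong duality: c^T x* = b^T y*. Confirmed.

14.25


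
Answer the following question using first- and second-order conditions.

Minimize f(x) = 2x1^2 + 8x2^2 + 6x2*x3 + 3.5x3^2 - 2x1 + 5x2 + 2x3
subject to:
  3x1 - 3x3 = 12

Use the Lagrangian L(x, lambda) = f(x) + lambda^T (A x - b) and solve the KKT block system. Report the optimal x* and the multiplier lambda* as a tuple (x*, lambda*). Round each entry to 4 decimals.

Form the Lagrangian:
  L(x, lambda) = (1/2) x^T Q x + c^T x + lambda^T (A x - b)
Stationarity (grad_x L = 0): Q x + c + A^T lambda = 0.
Primal feasibility: A x = b.

This gives the KKT block system:
  [ Q   A^T ] [ x     ]   [-c ]
  [ A    0  ] [ lambda ] = [ b ]

Solving the linear system:
  x*      = (2.3857, 0.2929, -1.6143)
  lambda* = (-2.5143)
  f(x*)   = 11.8179

x* = (2.3857, 0.2929, -1.6143), lambda* = (-2.5143)


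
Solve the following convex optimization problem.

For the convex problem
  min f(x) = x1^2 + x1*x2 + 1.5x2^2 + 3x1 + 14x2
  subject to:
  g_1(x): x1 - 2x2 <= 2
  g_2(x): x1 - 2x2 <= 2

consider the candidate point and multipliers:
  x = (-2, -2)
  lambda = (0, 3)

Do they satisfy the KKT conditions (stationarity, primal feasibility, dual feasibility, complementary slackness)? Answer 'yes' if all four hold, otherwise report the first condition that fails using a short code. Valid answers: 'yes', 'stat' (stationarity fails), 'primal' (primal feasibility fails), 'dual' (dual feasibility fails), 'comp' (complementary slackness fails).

Gradient of f: grad f(x) = Q x + c = (-3, 6)
Constraint values g_i(x) = a_i^T x - b_i:
  g_1((-2, -2)) = 0
  g_2((-2, -2)) = 0
Stationarity residual: grad f(x) + sum_i lambda_i a_i = (0, 0)
  -> stationarity OK
Primal feasibility (all g_i <= 0): OK
Dual feasibility (all lambda_i >= 0): OK
Complementary slackness (lambda_i * g_i(x) = 0 for all i): OK

Verdict: yes, KKT holds.

yes


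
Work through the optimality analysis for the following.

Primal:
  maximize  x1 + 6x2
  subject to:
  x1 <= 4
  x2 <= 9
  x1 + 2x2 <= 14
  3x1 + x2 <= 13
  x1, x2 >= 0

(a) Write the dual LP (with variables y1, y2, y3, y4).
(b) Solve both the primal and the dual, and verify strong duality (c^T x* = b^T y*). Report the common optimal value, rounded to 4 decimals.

The standard primal-dual pair for 'max c^T x s.t. A x <= b, x >= 0' is:
  Dual:  min b^T y  s.t.  A^T y >= c,  y >= 0.

So the dual LP is:
  minimize  4y1 + 9y2 + 14y3 + 13y4
  subject to:
    y1 + y3 + 3y4 >= 1
    y2 + 2y3 + y4 >= 6
    y1, y2, y3, y4 >= 0

Solving the primal: x* = (0, 7).
  primal value c^T x* = 42.
Solving the dual: y* = (0, 0, 3, 0).
  dual value b^T y* = 42.
Strong duality: c^T x* = b^T y*. Confirmed.

42


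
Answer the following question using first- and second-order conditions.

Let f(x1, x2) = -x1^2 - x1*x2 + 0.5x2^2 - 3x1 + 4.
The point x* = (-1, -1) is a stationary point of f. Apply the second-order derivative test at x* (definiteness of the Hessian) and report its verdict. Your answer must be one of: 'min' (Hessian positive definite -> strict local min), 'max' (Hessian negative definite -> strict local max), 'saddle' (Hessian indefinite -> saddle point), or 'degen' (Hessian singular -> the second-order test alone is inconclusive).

Compute the Hessian H = grad^2 f:
  H = [[-2, -1], [-1, 1]]
Verify stationarity: grad f(x*) = H x* + g = (0, 0).
Eigenvalues of H: -2.3028, 1.3028.
Eigenvalues have mixed signs, so H is indefinite -> x* is a saddle point.

saddle


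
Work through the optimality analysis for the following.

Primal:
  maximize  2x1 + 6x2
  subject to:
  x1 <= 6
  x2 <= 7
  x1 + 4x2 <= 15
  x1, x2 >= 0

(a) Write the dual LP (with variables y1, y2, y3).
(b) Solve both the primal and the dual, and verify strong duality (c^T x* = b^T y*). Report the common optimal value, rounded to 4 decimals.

The standard primal-dual pair for 'max c^T x s.t. A x <= b, x >= 0' is:
  Dual:  min b^T y  s.t.  A^T y >= c,  y >= 0.

So the dual LP is:
  minimize  6y1 + 7y2 + 15y3
  subject to:
    y1 + y3 >= 2
    y2 + 4y3 >= 6
    y1, y2, y3 >= 0

Solving the primal: x* = (6, 2.25).
  primal value c^T x* = 25.5.
Solving the dual: y* = (0.5, 0, 1.5).
  dual value b^T y* = 25.5.
Strong duality: c^T x* = b^T y*. Confirmed.

25.5


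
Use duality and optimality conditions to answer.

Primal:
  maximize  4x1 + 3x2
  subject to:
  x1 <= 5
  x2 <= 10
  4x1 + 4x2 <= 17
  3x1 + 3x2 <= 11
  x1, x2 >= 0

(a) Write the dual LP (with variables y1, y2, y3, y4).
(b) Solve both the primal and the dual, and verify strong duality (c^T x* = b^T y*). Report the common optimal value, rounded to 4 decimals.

The standard primal-dual pair for 'max c^T x s.t. A x <= b, x >= 0' is:
  Dual:  min b^T y  s.t.  A^T y >= c,  y >= 0.

So the dual LP is:
  minimize  5y1 + 10y2 + 17y3 + 11y4
  subject to:
    y1 + 4y3 + 3y4 >= 4
    y2 + 4y3 + 3y4 >= 3
    y1, y2, y3, y4 >= 0

Solving the primal: x* = (3.6667, 0).
  primal value c^T x* = 14.6667.
Solving the dual: y* = (0, 0, 0, 1.3333).
  dual value b^T y* = 14.6667.
Strong duality: c^T x* = b^T y*. Confirmed.

14.6667


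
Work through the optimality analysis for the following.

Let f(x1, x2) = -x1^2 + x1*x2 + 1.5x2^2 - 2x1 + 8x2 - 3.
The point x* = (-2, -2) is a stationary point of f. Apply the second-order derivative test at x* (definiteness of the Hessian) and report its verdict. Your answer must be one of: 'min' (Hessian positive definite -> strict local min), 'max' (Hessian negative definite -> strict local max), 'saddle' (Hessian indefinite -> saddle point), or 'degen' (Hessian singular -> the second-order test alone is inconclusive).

Compute the Hessian H = grad^2 f:
  H = [[-2, 1], [1, 3]]
Verify stationarity: grad f(x*) = H x* + g = (0, 0).
Eigenvalues of H: -2.1926, 3.1926.
Eigenvalues have mixed signs, so H is indefinite -> x* is a saddle point.

saddle


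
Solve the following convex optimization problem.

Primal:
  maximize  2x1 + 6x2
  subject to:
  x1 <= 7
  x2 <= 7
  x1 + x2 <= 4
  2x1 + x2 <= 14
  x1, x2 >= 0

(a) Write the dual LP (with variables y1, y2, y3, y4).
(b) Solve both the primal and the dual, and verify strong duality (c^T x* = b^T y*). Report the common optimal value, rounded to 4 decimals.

The standard primal-dual pair for 'max c^T x s.t. A x <= b, x >= 0' is:
  Dual:  min b^T y  s.t.  A^T y >= c,  y >= 0.

So the dual LP is:
  minimize  7y1 + 7y2 + 4y3 + 14y4
  subject to:
    y1 + y3 + 2y4 >= 2
    y2 + y3 + y4 >= 6
    y1, y2, y3, y4 >= 0

Solving the primal: x* = (0, 4).
  primal value c^T x* = 24.
Solving the dual: y* = (0, 0, 6, 0).
  dual value b^T y* = 24.
Strong duality: c^T x* = b^T y*. Confirmed.

24


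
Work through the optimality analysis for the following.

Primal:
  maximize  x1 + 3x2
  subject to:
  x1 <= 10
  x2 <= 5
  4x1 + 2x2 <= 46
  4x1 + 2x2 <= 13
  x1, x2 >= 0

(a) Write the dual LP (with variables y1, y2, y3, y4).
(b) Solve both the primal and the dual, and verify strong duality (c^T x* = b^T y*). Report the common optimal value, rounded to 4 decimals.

The standard primal-dual pair for 'max c^T x s.t. A x <= b, x >= 0' is:
  Dual:  min b^T y  s.t.  A^T y >= c,  y >= 0.

So the dual LP is:
  minimize  10y1 + 5y2 + 46y3 + 13y4
  subject to:
    y1 + 4y3 + 4y4 >= 1
    y2 + 2y3 + 2y4 >= 3
    y1, y2, y3, y4 >= 0

Solving the primal: x* = (0.75, 5).
  primal value c^T x* = 15.75.
Solving the dual: y* = (0, 2.5, 0, 0.25).
  dual value b^T y* = 15.75.
Strong duality: c^T x* = b^T y*. Confirmed.

15.75


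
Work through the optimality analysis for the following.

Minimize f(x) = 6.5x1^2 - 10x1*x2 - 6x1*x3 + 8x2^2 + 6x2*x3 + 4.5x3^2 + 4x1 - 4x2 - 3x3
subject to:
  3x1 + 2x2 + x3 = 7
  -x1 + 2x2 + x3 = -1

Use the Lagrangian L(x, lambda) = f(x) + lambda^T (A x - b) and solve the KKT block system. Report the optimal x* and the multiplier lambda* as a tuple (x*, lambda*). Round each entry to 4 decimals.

Form the Lagrangian:
  L(x, lambda) = (1/2) x^T Q x + c^T x + lambda^T (A x - b)
Stationarity (grad_x L = 0): Q x + c + A^T lambda = 0.
Primal feasibility: A x = b.

This gives the KKT block system:
  [ Q   A^T ] [ x     ]   [-c ]
  [ A    0  ] [ lambda ] = [ b ]

Solving the linear system:
  x*      = (2, 0.2143, 0.5714)
  lambda* = (-3.9643, 12.5357)
  f(x*)   = 22.8571

x* = (2, 0.2143, 0.5714), lambda* = (-3.9643, 12.5357)


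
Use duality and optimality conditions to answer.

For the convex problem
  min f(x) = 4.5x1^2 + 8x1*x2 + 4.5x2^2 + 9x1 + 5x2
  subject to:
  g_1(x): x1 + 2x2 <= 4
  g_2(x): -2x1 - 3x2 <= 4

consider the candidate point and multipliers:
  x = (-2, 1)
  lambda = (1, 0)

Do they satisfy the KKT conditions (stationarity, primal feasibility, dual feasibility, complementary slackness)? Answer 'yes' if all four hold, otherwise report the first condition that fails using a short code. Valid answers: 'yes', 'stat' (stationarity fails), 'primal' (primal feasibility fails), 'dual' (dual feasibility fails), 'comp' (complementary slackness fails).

Gradient of f: grad f(x) = Q x + c = (-1, -2)
Constraint values g_i(x) = a_i^T x - b_i:
  g_1((-2, 1)) = -4
  g_2((-2, 1)) = -3
Stationarity residual: grad f(x) + sum_i lambda_i a_i = (0, 0)
  -> stationarity OK
Primal feasibility (all g_i <= 0): OK
Dual feasibility (all lambda_i >= 0): OK
Complementary slackness (lambda_i * g_i(x) = 0 for all i): FAILS

Verdict: the first failing condition is complementary_slackness -> comp.

comp


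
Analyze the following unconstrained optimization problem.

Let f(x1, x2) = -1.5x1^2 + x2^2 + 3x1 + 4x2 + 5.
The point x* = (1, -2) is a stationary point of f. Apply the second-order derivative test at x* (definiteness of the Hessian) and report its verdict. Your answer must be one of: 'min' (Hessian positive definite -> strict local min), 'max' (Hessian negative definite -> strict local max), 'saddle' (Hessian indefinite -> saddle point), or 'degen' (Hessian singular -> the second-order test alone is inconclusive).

Compute the Hessian H = grad^2 f:
  H = [[-3, 0], [0, 2]]
Verify stationarity: grad f(x*) = H x* + g = (0, 0).
Eigenvalues of H: -3, 2.
Eigenvalues have mixed signs, so H is indefinite -> x* is a saddle point.

saddle


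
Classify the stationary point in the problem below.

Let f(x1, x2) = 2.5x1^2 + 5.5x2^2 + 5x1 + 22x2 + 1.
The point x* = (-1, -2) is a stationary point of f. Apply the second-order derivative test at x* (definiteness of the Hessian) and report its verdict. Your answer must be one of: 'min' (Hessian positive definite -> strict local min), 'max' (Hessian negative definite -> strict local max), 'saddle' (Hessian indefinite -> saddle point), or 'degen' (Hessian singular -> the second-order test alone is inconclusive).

Compute the Hessian H = grad^2 f:
  H = [[5, 0], [0, 11]]
Verify stationarity: grad f(x*) = H x* + g = (0, 0).
Eigenvalues of H: 5, 11.
Both eigenvalues > 0, so H is positive definite -> x* is a strict local min.

min


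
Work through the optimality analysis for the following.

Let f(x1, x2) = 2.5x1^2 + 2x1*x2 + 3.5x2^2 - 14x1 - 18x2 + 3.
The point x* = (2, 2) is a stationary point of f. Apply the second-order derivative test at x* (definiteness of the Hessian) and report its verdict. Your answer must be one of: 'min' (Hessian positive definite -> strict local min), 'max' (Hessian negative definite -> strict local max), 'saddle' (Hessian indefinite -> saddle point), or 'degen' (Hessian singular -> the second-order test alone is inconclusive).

Compute the Hessian H = grad^2 f:
  H = [[5, 2], [2, 7]]
Verify stationarity: grad f(x*) = H x* + g = (0, 0).
Eigenvalues of H: 3.7639, 8.2361.
Both eigenvalues > 0, so H is positive definite -> x* is a strict local min.

min
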